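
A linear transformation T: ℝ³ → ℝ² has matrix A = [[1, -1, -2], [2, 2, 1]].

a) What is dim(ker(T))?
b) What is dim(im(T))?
dim(ker) = 1, dim(im) = 2

The two rows are not scalar multiples of one another (no single k satisfies row 2 = k × row 1), so they are linearly independent.
Thus rank(A) = 2.
dim(im(T)) = rank(A) = 2.
By the rank-nullity theorem applied to T: ℝ³ → ℝ², rank(A) + nullity(A) = 3 (the domain dimension), so dim(ker(T)) = 3 - 2 = 1.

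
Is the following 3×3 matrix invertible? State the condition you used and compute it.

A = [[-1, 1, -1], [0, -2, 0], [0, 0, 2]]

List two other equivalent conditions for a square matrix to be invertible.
Yes, invertible; det(A) = 4 ≠ 0. Equivalent conditions: rank(A) = 3; Ax = 0 has only the trivial solution; 0 is not an eigenvalue; the columns of A are linearly independent.

To check invertibility, compute det(A).
The given matrix is triangular, so det(A) equals the product of its diagonal entries = 4 ≠ 0.
Since det(A) ≠ 0, A is invertible.
Equivalent conditions for a square matrix A to be invertible:
- rank(A) = 3 (full rank).
- The homogeneous system Ax = 0 has only the trivial solution x = 0.
- 0 is not an eigenvalue of A.
- The columns (equivalently rows) of A are linearly independent.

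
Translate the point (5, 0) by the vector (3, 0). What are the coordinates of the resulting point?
(8, 0)

Translation by (3, 0):
x' = 5 + 3 = 8
y' = 0 + 0 = 0
Homogeneous matrix: [[1, 0, 3], [0, 1, 0], [0, 0, 1]]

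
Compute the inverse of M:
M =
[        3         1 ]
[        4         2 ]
det(M) = 2
M⁻¹ =
[        1      -1/2 ]
[       -2       3/2 ]

For a 2×2 matrix M = [[a, b], [c, d]] with det(M) ≠ 0, M⁻¹ = (1/det(M)) * [[d, -b], [-c, a]].
det(M) = (3)*(2) - (1)*(4) = 6 - 4 = 2.
M⁻¹ = (1/2) * [[2, -1], [-4, 3]].
Dividing each entry by 2 and reducing:
M⁻¹ =
[        1      -1/2 ]
[       -2       3/2 ]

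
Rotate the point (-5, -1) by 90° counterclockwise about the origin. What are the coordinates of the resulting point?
(1, -5)

Rotation matrix R(θ) = [[cos θ, -sin θ], [sin θ, cos θ]]; for θ = 90°:
R = [[0, -1], [1, 0]]
Result: R × [-5, -1]ᵀ = [0·-5 + (-1)·-1, 1·-5 + (0)·-1]ᵀ = (1, -5)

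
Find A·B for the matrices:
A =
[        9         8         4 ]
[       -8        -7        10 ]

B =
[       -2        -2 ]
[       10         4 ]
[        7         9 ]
AB =
[       90        50 ]
[       16        78 ]

Matrix multiplication: (AB)[i][j] = sum over k of A[i][k] * B[k][j].
  (AB)[0][0] = (9)*(-2) + (8)*(10) + (4)*(7) = 90
  (AB)[0][1] = (9)*(-2) + (8)*(4) + (4)*(9) = 50
  (AB)[1][0] = (-8)*(-2) + (-7)*(10) + (10)*(7) = 16
  (AB)[1][1] = (-8)*(-2) + (-7)*(4) + (10)*(9) = 78
AB =
[       90        50 ]
[       16        78 ]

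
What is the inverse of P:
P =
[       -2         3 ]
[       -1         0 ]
det(P) = 3
P⁻¹ =
[        0        -1 ]
[      1/3      -2/3 ]

For a 2×2 matrix P = [[a, b], [c, d]] with det(P) ≠ 0, P⁻¹ = (1/det(P)) * [[d, -b], [-c, a]].
det(P) = (-2)*(0) - (3)*(-1) = 0 + 3 = 3.
P⁻¹ = (1/3) * [[0, -3], [1, -2]].
Dividing each entry by 3 and reducing:
P⁻¹ =
[        0        -1 ]
[      1/3      -2/3 ]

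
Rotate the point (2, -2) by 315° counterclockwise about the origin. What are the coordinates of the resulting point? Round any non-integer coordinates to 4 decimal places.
(0.0000, -2.8284)

Rotation matrix R(θ) = [[cos θ, -sin θ], [sin θ, cos θ]]; for θ = 315°:
R = [[√2/2, √2/2], [-√2/2, √2/2]]
Result: R × [2, -2]ᵀ = [√2/2·2 + (√2/2)·-2, -√2/2·2 + (√2/2)·-2]ᵀ = (0.0000, -2.8284)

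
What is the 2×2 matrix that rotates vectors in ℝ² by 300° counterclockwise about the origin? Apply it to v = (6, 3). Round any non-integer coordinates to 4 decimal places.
R = [[1/2, √3/2], [-√3/2, 1/2]]; R·v = (5.5981, -3.6962)

A counterclockwise rotation by angle θ in ℝ² has matrix R(θ) = [[cos θ, -sin θ], [sin θ, cos θ]].
For θ = 300°: cos θ = 1/2, sin θ = -√3/2.
R(300°) = [[1/2, √3/2], [-√3/2, 1/2]].
R·v = [1/2·6 + (√3/2)·3, -√3/2·6 + 1/2·3] = (5.5981, -3.6962).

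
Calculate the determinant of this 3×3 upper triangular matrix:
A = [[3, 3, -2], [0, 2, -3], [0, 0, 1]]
6

The determinant of a triangular matrix is the product of its diagonal entries (the off-diagonal entries above the diagonal do not affect it).
det(A) = (3) * (2) * (1) = 6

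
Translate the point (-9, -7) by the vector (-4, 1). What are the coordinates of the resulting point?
(-13, -6)

Translation by (-4, 1):
x' = -9 + -4 = -13
y' = -7 + 1 = -6
Homogeneous matrix: [[1, 0, -4], [0, 1, 1], [0, 0, 1]]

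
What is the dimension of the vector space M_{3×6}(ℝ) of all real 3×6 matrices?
Dimension = 18

A real 3×6 matrix is determined by its 3·6 = 18 independent entries.
A standard basis is {E_ij : 1 ≤ i ≤ 3, 1 ≤ j ≤ 6}, where E_ij has a 1 in position (i, j) and 0 elsewhere — there are 18 such matrices, and they are linearly independent and span M_{3×6}(ℝ).
Therefore dim(M_{3×6}(ℝ)) = 18.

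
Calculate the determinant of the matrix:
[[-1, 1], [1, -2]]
1

For a 2×2 matrix [[a, b], [c, d]], det = ad - bc
det = (-1)(-2) - (1)(1) = 2 - 1 = 1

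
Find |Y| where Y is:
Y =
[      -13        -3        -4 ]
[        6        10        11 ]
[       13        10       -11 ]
det(Y) = 2513

Expand along row 0 (cofactor expansion): det(Y) = a*(e*i - f*h) - b*(d*i - f*g) + c*(d*h - e*g), where the 3×3 is [[a, b, c], [d, e, f], [g, h, i]].
Minor M_00 = (10)*(-11) - (11)*(10) = -110 - 110 = -220.
Minor M_01 = (6)*(-11) - (11)*(13) = -66 - 143 = -209.
Minor M_02 = (6)*(10) - (10)*(13) = 60 - 130 = -70.
det(Y) = (-13)*(-220) - (-3)*(-209) + (-4)*(-70) = 2860 - 627 + 280 = 2513.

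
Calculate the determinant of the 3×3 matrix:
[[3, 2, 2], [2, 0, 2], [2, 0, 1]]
4

Expansion along first row:
det = 3·det([[0,2],[0,1]]) - 2·det([[2,2],[2,1]]) + 2·det([[2,0],[2,0]])
    = 3·(0·1 - 2·0) - 2·(2·1 - 2·2) + 2·(2·0 - 0·2)
    = 3·0 - 2·-2 + 2·0
    = 0 + 4 + 0 = 4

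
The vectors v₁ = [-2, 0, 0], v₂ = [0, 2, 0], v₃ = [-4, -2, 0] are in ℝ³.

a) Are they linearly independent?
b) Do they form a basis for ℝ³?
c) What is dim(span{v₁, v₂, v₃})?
Not independent, not a basis, dim(span) = 2

Check whether v₃ can be written as a linear combination of v₁ and v₂.
v₃ = (2)·v₁ + (-1)·v₂ = [-4, -2, 0], so the three vectors are linearly dependent.
Thus they do not form a basis for ℝ³, and dim(span{v₁, v₂, v₃}) = 2 (spanned by v₁ and v₂).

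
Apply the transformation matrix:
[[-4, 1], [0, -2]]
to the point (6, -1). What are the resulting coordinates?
(-25, 2)

Matrix multiplication:
[[-4, 1], [0, -2]] × [6, -1]ᵀ
= [-4×6 + 1×-1, 0×6 + -2×-1]ᵀ
= [-25.0000, 2.0000]ᵀ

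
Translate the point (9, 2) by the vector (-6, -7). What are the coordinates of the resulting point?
(3, -5)

Translation by (-6, -7):
x' = 9 + -6 = 3
y' = 2 + -7 = -5
Homogeneous matrix: [[1, 0, -6], [0, 1, -7], [0, 0, 1]]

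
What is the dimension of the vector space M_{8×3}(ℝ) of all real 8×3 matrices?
Dimension = 24

A real 8×3 matrix is determined by its 8·3 = 24 independent entries.
A standard basis is {E_ij : 1 ≤ i ≤ 8, 1 ≤ j ≤ 3}, where E_ij has a 1 in position (i, j) and 0 elsewhere — there are 24 such matrices, and they are linearly independent and span M_{8×3}(ℝ).
Therefore dim(M_{8×3}(ℝ)) = 24.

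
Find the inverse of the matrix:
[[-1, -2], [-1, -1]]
[[1, -2], [-1, 1]]

For [[a,b],[c,d]], inverse = (1/det)·[[d,-b],[-c,a]]
det = -1·-1 - -2·-1 = -1
Inverse = (1/-1)·[[-1, 2], [1, -1]]
        = [[1, -2], [-1, 1]]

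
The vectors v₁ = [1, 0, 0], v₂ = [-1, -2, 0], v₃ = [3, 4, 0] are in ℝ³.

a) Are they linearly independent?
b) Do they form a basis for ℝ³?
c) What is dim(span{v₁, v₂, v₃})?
Not independent, not a basis, dim(span) = 2

Check whether v₃ can be written as a linear combination of v₁ and v₂.
v₃ = (1)·v₁ + (-2)·v₂ = [3, 4, 0], so the three vectors are linearly dependent.
Thus they do not form a basis for ℝ³, and dim(span{v₁, v₂, v₃}) = 2 (spanned by v₁ and v₂).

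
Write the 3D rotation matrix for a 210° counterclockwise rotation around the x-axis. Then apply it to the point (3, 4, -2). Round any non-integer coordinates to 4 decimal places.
R = [[1, 0, 0], [0, -√3/2, 1/2], [0, -1/2, -√3/2]]; R·(3, 4, -2) = (3.0000, -4.4641, -0.2679)

Rotation matrix for 210° around x-axis:
cos(210°) = -√3/2, sin(210°) = -1/2
R = [[1, 0, 0], [0, -√3/2, 1/2], [0, -1/2, -√3/2]]
Apply to (3, 4, -2): R·[3, 4, -2]ᵀ = (3.0000, -4.4641, -0.2679)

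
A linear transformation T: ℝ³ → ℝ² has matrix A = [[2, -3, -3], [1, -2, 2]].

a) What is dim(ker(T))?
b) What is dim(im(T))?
dim(ker) = 1, dim(im) = 2

The two rows are not scalar multiples of one another (no single k satisfies row 2 = k × row 1), so they are linearly independent.
Thus rank(A) = 2.
dim(im(T)) = rank(A) = 2.
By the rank-nullity theorem applied to T: ℝ³ → ℝ², rank(A) + nullity(A) = 3 (the domain dimension), so dim(ker(T)) = 3 - 2 = 1.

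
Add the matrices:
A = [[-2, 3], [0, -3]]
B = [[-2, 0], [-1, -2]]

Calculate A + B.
[[-4, 3], [-1, -5]]

Add corresponding elements:
(-2)+(-2)=-4
(3)+(0)=3
(0)+(-1)=-1
(-3)+(-2)=-5
A + B = [[-4, 3], [-1, -5]]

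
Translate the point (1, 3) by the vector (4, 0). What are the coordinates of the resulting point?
(5, 3)

Translation by (4, 0):
x' = 1 + 4 = 5
y' = 3 + 0 = 3
Homogeneous matrix: [[1, 0, 4], [0, 1, 0], [0, 0, 1]]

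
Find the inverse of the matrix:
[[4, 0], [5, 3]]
[[1/4, 0], [-5/12, 1/3]]

For [[a,b],[c,d]], inverse = (1/det)·[[d,-b],[-c,a]]
det = 4·3 - 0·5 = 12
Inverse = (1/12)·[[3, 0], [-5, 4]]
        = [[1/4, 0], [-5/12, 1/3]]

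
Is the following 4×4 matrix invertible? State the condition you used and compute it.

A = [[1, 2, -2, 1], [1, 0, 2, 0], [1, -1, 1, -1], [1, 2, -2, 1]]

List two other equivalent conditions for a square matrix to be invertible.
No, not invertible; det(A) = 0 (two rows are equal, so the rows are linearly dependent). Equivalent conditions (failing for this A): rank(A) < 4; Ax = 0 has non-trivial solutions; 0 is an eigenvalue; the columns are linearly dependent.

To check invertibility, compute det(A).
In this matrix, row 0 and the last row are identical, so one row is a scalar multiple of another and the rows are linearly dependent.
A matrix with linearly dependent rows has det = 0 and is not invertible.
Equivalent failed conditions:
- rank(A) < 4.
- Ax = 0 has non-trivial solutions.
- 0 is an eigenvalue.
- The columns are linearly dependent.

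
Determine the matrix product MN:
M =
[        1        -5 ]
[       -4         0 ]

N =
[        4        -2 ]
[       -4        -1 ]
MN =
[       24         3 ]
[      -16         8 ]

Matrix multiplication: (MN)[i][j] = sum over k of M[i][k] * N[k][j].
  (MN)[0][0] = (1)*(4) + (-5)*(-4) = 24
  (MN)[0][1] = (1)*(-2) + (-5)*(-1) = 3
  (MN)[1][0] = (-4)*(4) + (0)*(-4) = -16
  (MN)[1][1] = (-4)*(-2) + (0)*(-1) = 8
MN =
[       24         3 ]
[      -16         8 ]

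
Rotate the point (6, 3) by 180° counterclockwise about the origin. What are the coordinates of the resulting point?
(-6, -3)

Rotation matrix R(θ) = [[cos θ, -sin θ], [sin θ, cos θ]]; for θ = 180°:
R = [[-1, 0], [0, -1]]
Result: R × [6, 3]ᵀ = [-1·6 + (0)·3, 0·6 + (-1)·3]ᵀ = (-6, -3)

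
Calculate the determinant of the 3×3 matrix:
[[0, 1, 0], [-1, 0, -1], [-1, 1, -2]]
-1

Expansion along first row:
det = 0·det([[0,-1],[1,-2]]) - 1·det([[-1,-1],[-1,-2]]) + 0·det([[-1,0],[-1,1]])
    = 0·(0·-2 - -1·1) - 1·(-1·-2 - -1·-1) + 0·(-1·1 - 0·-1)
    = 0·1 - 1·1 + 0·-1
    = 0 + -1 + 0 = -1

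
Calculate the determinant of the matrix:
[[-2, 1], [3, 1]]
-5

For a 2×2 matrix [[a, b], [c, d]], det = ad - bc
det = (-2)(1) - (1)(3) = -2 - 3 = -5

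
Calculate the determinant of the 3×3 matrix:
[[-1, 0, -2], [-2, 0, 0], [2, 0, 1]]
0

Expansion along first row:
det = -1·det([[0,0],[0,1]]) - 0·det([[-2,0],[2,1]]) + -2·det([[-2,0],[2,0]])
    = -1·(0·1 - 0·0) - 0·(-2·1 - 0·2) + -2·(-2·0 - 0·2)
    = -1·0 - 0·-2 + -2·0
    = 0 + 0 + 0 = 0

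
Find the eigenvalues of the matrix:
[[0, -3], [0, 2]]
λ = 0 and λ = 2

Characteristic equation: det(A - λI) = 0
λ² - (trace)λ + (det) = 0
λ² - (2)λ + (0) = 0
λ² - 2λ + 0 = 0
Solving: λ = 0, 2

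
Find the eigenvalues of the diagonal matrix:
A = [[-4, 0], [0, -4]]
λ₁ = -4, λ₂ = -4

The characteristic polynomial of A is det(A - λI) = (-4 - λ)(-4 - λ) = 0.
The roots are λ = -4 and λ = -4, so the eigenvalues are the diagonal entries.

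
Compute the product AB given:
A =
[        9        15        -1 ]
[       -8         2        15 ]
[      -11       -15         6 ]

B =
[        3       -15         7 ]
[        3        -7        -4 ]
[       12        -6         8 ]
AB =
[       60      -234        -5 ]
[      162        16        56 ]
[       -6       234        31 ]

Matrix multiplication: (AB)[i][j] = sum over k of A[i][k] * B[k][j].
  (AB)[0][0] = (9)*(3) + (15)*(3) + (-1)*(12) = 60
  (AB)[0][1] = (9)*(-15) + (15)*(-7) + (-1)*(-6) = -234
  (AB)[0][2] = (9)*(7) + (15)*(-4) + (-1)*(8) = -5
  (AB)[1][0] = (-8)*(3) + (2)*(3) + (15)*(12) = 162
  (AB)[1][1] = (-8)*(-15) + (2)*(-7) + (15)*(-6) = 16
  (AB)[1][2] = (-8)*(7) + (2)*(-4) + (15)*(8) = 56
  (AB)[2][0] = (-11)*(3) + (-15)*(3) + (6)*(12) = -6
  (AB)[2][1] = (-11)*(-15) + (-15)*(-7) + (6)*(-6) = 234
  (AB)[2][2] = (-11)*(7) + (-15)*(-4) + (6)*(8) = 31
AB =
[       60      -234        -5 ]
[      162        16        56 ]
[       -6       234        31 ]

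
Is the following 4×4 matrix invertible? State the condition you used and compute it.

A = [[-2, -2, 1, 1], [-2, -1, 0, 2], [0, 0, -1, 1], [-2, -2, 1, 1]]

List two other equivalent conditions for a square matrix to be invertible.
No, not invertible; det(A) = 0 (two rows are equal, so the rows are linearly dependent). Equivalent conditions (failing for this A): rank(A) < 4; Ax = 0 has non-trivial solutions; 0 is an eigenvalue; the columns are linearly dependent.

To check invertibility, compute det(A).
In this matrix, row 0 and the last row are identical, so one row is a scalar multiple of another and the rows are linearly dependent.
A matrix with linearly dependent rows has det = 0 and is not invertible.
Equivalent failed conditions:
- rank(A) < 4.
- Ax = 0 has non-trivial solutions.
- 0 is an eigenvalue.
- The columns are linearly dependent.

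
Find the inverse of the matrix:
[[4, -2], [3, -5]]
[[5/14, -1/7], [3/14, -2/7]]

For [[a,b],[c,d]], inverse = (1/det)·[[d,-b],[-c,a]]
det = 4·-5 - -2·3 = -14
Inverse = (1/-14)·[[-5, 2], [-3, 4]]
        = [[5/14, -1/7], [3/14, -2/7]]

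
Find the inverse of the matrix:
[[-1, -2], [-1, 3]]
[[-3/5, -2/5], [-1/5, 1/5]]

For [[a,b],[c,d]], inverse = (1/det)·[[d,-b],[-c,a]]
det = -1·3 - -2·-1 = -5
Inverse = (1/-5)·[[3, 2], [1, -1]]
        = [[-3/5, -2/5], [-1/5, 1/5]]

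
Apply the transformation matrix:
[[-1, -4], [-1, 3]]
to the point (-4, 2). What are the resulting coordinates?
(-4, 10)

Matrix multiplication:
[[-1, -4], [-1, 3]] × [-4, 2]ᵀ
= [-1×-4 + -4×2, -1×-4 + 3×2]ᵀ
= [-4.0000, 10.0000]ᵀ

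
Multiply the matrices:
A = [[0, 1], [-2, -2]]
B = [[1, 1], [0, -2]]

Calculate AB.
[[0, -2], [-2, 2]]

Each entry (i,j) of AB = sum over k of A[i][k]*B[k][j].
(AB)[0][0] = (0)*(1) + (1)*(0) = 0
(AB)[0][1] = (0)*(1) + (1)*(-2) = -2
(AB)[1][0] = (-2)*(1) + (-2)*(0) = -2
(AB)[1][1] = (-2)*(1) + (-2)*(-2) = 2
AB = [[0, -2], [-2, 2]]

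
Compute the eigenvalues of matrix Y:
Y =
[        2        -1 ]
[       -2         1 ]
λ = 0, 3

Solve det(Y - λI) = 0. For a 2×2 matrix the characteristic equation is λ² - (trace)λ + det = 0.
trace(Y) = a + d = 2 + 1 = 3.
det(Y) = a*d - b*c = (2)*(1) - (-1)*(-2) = 2 - 2 = 0.
Characteristic equation: λ² - (3)λ + (0) = 0.
Discriminant = (3)² - 4*(0) = 9 - 0 = 9.
λ = (3 ± √9) / 2 = (3 ± 3) / 2 = 0, 3.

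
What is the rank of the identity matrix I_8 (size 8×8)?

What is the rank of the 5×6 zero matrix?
rank(I_8) = 8, rank(0) = 0

The identity I_8 has 8 columns that are the standard basis vectors e_1, …, e_8. These are linearly independent, so all 8 columns are pivots and rank(I_8) = 8.
The 5×6 zero matrix has every entry zero, so every row is the zero row and there are no pivots; rank(0) = 0.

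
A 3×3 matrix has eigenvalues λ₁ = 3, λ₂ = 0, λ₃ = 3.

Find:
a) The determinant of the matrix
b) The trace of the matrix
det = 0, trace = 6

Two standard eigenvalue identities:
- det(A) equals the product of the eigenvalues (counted with multiplicity).
- trace(A) equals the sum of the eigenvalues.
det(A) = (3)*(0)*(3) = 0.
trace(A) = 3 + 0 + 3 = 6.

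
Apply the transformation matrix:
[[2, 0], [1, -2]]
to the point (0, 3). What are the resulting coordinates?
(0, -6)

Matrix multiplication:
[[2, 0], [1, -2]] × [0, 3]ᵀ
= [2×0 + 0×3, 1×0 + -2×3]ᵀ
= [0.0000, -6.0000]ᵀ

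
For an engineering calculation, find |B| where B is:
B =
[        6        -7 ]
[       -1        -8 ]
det(B) = -55

For a 2×2 matrix [[a, b], [c, d]], det = a*d - b*c.
det(B) = (6)*(-8) - (-7)*(-1) = -48 - 7 = -55.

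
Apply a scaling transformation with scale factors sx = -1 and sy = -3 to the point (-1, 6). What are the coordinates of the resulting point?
(1, -18)

Scaling matrix:
[[-1, 0], [0, -3]]
Result: (-1 × -1, 6 × -3) = (1, -18)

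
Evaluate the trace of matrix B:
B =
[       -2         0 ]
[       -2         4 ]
tr(B) = -2 + 4 = 2

The trace of a square matrix is the sum of its diagonal entries.
Diagonal entries of B: B[0][0] = -2, B[1][1] = 4.
tr(B) = -2 + 4 = 2.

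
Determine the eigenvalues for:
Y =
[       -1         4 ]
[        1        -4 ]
λ = -5, 0

Solve det(Y - λI) = 0. For a 2×2 matrix the characteristic equation is λ² - (trace)λ + det = 0.
trace(Y) = a + d = -1 - 4 = -5.
det(Y) = a*d - b*c = (-1)*(-4) - (4)*(1) = 4 - 4 = 0.
Characteristic equation: λ² - (-5)λ + (0) = 0.
Discriminant = (-5)² - 4*(0) = 25 - 0 = 25.
λ = (-5 ± √25) / 2 = (-5 ± 5) / 2 = -5, 0.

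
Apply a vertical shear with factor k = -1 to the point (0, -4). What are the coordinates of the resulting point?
(0, -4)

Shear matrix for vertical shear with factor k = -1:
[[1, 0], [-1, 1]]
Result: (0, -4) → (0, -4)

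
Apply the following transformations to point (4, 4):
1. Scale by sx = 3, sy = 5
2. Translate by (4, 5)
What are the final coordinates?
(16, 25)

Step 1: Scale (4, 4) by (sx, sy) = (3, 5) → (12, 20)
Step 2: Translate by (4, 5) → (16, 25)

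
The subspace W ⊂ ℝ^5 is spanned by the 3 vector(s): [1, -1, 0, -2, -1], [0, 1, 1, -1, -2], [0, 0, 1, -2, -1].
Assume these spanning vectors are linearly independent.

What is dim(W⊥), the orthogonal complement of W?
dim(W⊥) = 2

For any subspace W of ℝ^n, dim(W) + dim(W⊥) = n (the whole-space dimension).
Here the given 3 vectors are linearly independent, so dim(W) = 3.
Thus dim(W⊥) = n - dim(W) = 5 - 3 = 2.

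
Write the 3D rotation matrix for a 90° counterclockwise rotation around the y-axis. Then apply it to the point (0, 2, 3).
R = [[0, 0, 1], [0, 1, 0], [-1, 0, 0]]; R·(0, 2, 3) = (3, 2, 0)

Rotation matrix for 90° around y-axis:
cos(90°) = 0, sin(90°) = 1
R = [[0, 0, 1], [0, 1, 0], [-1, 0, 0]]
Apply to (0, 2, 3): R·[0, 2, 3]ᵀ = (3, 2, 0)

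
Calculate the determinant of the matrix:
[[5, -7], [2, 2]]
24

For a 2×2 matrix [[a, b], [c, d]], det = ad - bc
det = (5)(2) - (-7)(2) = 10 - -14 = 24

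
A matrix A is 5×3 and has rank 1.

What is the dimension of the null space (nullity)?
2

The rank-nullity theorem for an m×n matrix states:
rank(A) + nullity(A) = n (the number of columns).
Here n = 3 and rank(A) = 1, so nullity(A) = 3 - 1 = 2.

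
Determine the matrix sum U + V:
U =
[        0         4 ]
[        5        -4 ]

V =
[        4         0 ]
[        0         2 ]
U + V =
[        4         4 ]
[        5        -2 ]

Matrix addition is elementwise: (U+V)[i][j] = U[i][j] + V[i][j].
  (U+V)[0][0] = (0) + (4) = 4
  (U+V)[0][1] = (4) + (0) = 4
  (U+V)[1][0] = (5) + (0) = 5
  (U+V)[1][1] = (-4) + (2) = -2
U + V =
[        4         4 ]
[        5        -2 ]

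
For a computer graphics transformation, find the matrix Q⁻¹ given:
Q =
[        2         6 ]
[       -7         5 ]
det(Q) = 52
Q⁻¹ =
[     5/52     -3/26 ]
[     7/52      1/26 ]

For a 2×2 matrix Q = [[a, b], [c, d]] with det(Q) ≠ 0, Q⁻¹ = (1/det(Q)) * [[d, -b], [-c, a]].
det(Q) = (2)*(5) - (6)*(-7) = 10 + 42 = 52.
Q⁻¹ = (1/52) * [[5, -6], [7, 2]].
Dividing each entry by 52 and reducing:
Q⁻¹ =
[     5/52     -3/26 ]
[     7/52      1/26 ]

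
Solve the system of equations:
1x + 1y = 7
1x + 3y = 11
x = 5, y = 2

Use elimination (row reduction):
Equation 1: 1x + 1y = 7.
Equation 2: 1x + 3y = 11.
Multiply Eq1 by 1 and Eq2 by 1: 1x + 1y = 7;  1x + 3y = 11.
Subtract: (2)y = 4, so y = 2.
Back-substitute into Eq1: 1x + 1*(2) = 7, so x = 5.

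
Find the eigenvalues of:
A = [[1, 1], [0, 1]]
λ = 1, 1

Solve det(A - λI) = 0. For a 2×2 matrix this is λ² - (trace)λ + det = 0.
trace(A) = 1 + 1 = 2.
det(A) = (1)*(1) - (1)*(0) = 1 - 0 = 1.
Characteristic equation: λ² - (2)λ + (1) = 0.
Discriminant: (2)² - 4*(1) = 4 - 4 = 0.
Roots: λ = (2 ± √0) / 2 = 1, 1.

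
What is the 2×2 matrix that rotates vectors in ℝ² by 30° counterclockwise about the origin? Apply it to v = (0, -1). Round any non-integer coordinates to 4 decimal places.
R = [[√3/2, -1/2], [1/2, √3/2]]; R·v = (0.5000, -0.8660)

A counterclockwise rotation by angle θ in ℝ² has matrix R(θ) = [[cos θ, -sin θ], [sin θ, cos θ]].
For θ = 30°: cos θ = √3/2, sin θ = 1/2.
R(30°) = [[√3/2, -1/2], [1/2, √3/2]].
R·v = [√3/2·0 + (-1/2)·-1, 1/2·0 + √3/2·-1] = (0.5000, -0.8660).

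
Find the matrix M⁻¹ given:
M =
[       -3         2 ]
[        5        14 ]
det(M) = -52
M⁻¹ =
[    -7/26      1/26 ]
[     5/52      3/52 ]

For a 2×2 matrix M = [[a, b], [c, d]] with det(M) ≠ 0, M⁻¹ = (1/det(M)) * [[d, -b], [-c, a]].
det(M) = (-3)*(14) - (2)*(5) = -42 - 10 = -52.
M⁻¹ = (1/-52) * [[14, -2], [-5, -3]].
Dividing each entry by -52 and reducing:
M⁻¹ =
[    -7/26      1/26 ]
[     5/52      3/52 ]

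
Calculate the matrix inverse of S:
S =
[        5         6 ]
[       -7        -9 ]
det(S) = -3
S⁻¹ =
[        3         2 ]
[     -7/3      -5/3 ]

For a 2×2 matrix S = [[a, b], [c, d]] with det(S) ≠ 0, S⁻¹ = (1/det(S)) * [[d, -b], [-c, a]].
det(S) = (5)*(-9) - (6)*(-7) = -45 + 42 = -3.
S⁻¹ = (1/-3) * [[-9, -6], [7, 5]].
Dividing each entry by -3 and reducing:
S⁻¹ =
[        3         2 ]
[     -7/3      -5/3 ]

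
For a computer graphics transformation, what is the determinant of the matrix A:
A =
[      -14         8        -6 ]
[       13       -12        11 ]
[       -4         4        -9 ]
det(A) = -336

Expand along row 0 (cofactor expansion): det(A) = a*(e*i - f*h) - b*(d*i - f*g) + c*(d*h - e*g), where the 3×3 is [[a, b, c], [d, e, f], [g, h, i]].
Minor M_00 = (-12)*(-9) - (11)*(4) = 108 - 44 = 64.
Minor M_01 = (13)*(-9) - (11)*(-4) = -117 + 44 = -73.
Minor M_02 = (13)*(4) - (-12)*(-4) = 52 - 48 = 4.
det(A) = (-14)*(64) - (8)*(-73) + (-6)*(4) = -896 + 584 - 24 = -336.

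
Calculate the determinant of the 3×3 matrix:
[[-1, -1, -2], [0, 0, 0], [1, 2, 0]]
0

Expansion along first row:
det = -1·det([[0,0],[2,0]]) - -1·det([[0,0],[1,0]]) + -2·det([[0,0],[1,2]])
    = -1·(0·0 - 0·2) - -1·(0·0 - 0·1) + -2·(0·2 - 0·1)
    = -1·0 - -1·0 + -2·0
    = 0 + 0 + 0 = 0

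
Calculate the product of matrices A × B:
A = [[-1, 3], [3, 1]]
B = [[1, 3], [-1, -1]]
[[-4, -6], [2, 8]]

Matrix multiplication:
C[0][0] = -1×1 + 3×-1 = -4
C[0][1] = -1×3 + 3×-1 = -6
C[1][0] = 3×1 + 1×-1 = 2
C[1][1] = 3×3 + 1×-1 = 8
Result: [[-4, -6], [2, 8]]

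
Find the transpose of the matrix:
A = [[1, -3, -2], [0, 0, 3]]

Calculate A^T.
[[1, 0], [-3, 0], [-2, 3]]

The transpose sends entry (i,j) to (j,i); rows become columns.
Row 0 of A: [1, -3, -2] -> column 0 of A^T.
Row 1 of A: [0, 0, 3] -> column 1 of A^T.
A^T = [[1, 0], [-3, 0], [-2, 3]]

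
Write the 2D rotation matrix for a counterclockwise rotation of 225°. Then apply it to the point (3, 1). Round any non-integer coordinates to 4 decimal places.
R = [[-√2/2, √2/2], [-√2/2, -√2/2]]; R·(3, 1) = (-1.4142, -2.8284)

Rotation matrix formula: R(θ) = [[cos θ, -sin θ], [sin θ, cos θ]]
For θ = 225°:
cos(225°) = -√2/2
sin(225°) = -√2/2
R = [[-√2/2, √2/2], [-√2/2, -√2/2]]
Apply to (3, 1): [-√2/2·3 + (√2/2)·1, -√2/2·3 + -√2/2·1] = (-1.4142, -2.8284)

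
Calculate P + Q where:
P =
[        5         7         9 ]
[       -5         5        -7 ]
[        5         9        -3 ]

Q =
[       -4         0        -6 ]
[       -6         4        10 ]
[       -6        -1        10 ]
P + Q =
[        1         7         3 ]
[      -11         9         3 ]
[       -1         8         7 ]

Matrix addition is elementwise: (P+Q)[i][j] = P[i][j] + Q[i][j].
  (P+Q)[0][0] = (5) + (-4) = 1
  (P+Q)[0][1] = (7) + (0) = 7
  (P+Q)[0][2] = (9) + (-6) = 3
  (P+Q)[1][0] = (-5) + (-6) = -11
  (P+Q)[1][1] = (5) + (4) = 9
  (P+Q)[1][2] = (-7) + (10) = 3
  (P+Q)[2][0] = (5) + (-6) = -1
  (P+Q)[2][1] = (9) + (-1) = 8
  (P+Q)[2][2] = (-3) + (10) = 7
P + Q =
[        1         7         3 ]
[      -11         9         3 ]
[       -1         8         7 ]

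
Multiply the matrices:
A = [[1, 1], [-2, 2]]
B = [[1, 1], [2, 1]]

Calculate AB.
[[3, 2], [2, 0]]

Each entry (i,j) of AB = sum over k of A[i][k]*B[k][j].
(AB)[0][0] = (1)*(1) + (1)*(2) = 3
(AB)[0][1] = (1)*(1) + (1)*(1) = 2
(AB)[1][0] = (-2)*(1) + (2)*(2) = 2
(AB)[1][1] = (-2)*(1) + (2)*(1) = 0
AB = [[3, 2], [2, 0]]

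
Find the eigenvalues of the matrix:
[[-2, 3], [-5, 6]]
λ = 1 and λ = 3

Characteristic equation: det(A - λI) = 0
λ² - (trace)λ + (det) = 0
λ² - (4)λ + (3) = 0
λ² - 4λ + 3 = 0
Solving: λ = 1, 3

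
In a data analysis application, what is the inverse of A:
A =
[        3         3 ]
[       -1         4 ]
det(A) = 15
A⁻¹ =
[     4/15      -1/5 ]
[     1/15       1/5 ]

For a 2×2 matrix A = [[a, b], [c, d]] with det(A) ≠ 0, A⁻¹ = (1/det(A)) * [[d, -b], [-c, a]].
det(A) = (3)*(4) - (3)*(-1) = 12 + 3 = 15.
A⁻¹ = (1/15) * [[4, -3], [1, 3]].
Dividing each entry by 15 and reducing:
A⁻¹ =
[     4/15      -1/5 ]
[     1/15       1/5 ]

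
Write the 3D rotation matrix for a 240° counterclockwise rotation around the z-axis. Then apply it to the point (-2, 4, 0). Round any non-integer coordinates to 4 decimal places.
R = [[-1/2, √3/2, 0], [-√3/2, -1/2, 0], [0, 0, 1]]; R·(-2, 4, 0) = (4.4641, -0.2679, 0.0000)

Rotation matrix for 240° around z-axis:
cos(240°) = -1/2, sin(240°) = -√3/2
R = [[-1/2, √3/2, 0], [-√3/2, -1/2, 0], [0, 0, 1]]
Apply to (-2, 4, 0): R·[-2, 4, 0]ᵀ = (4.4641, -0.2679, 0.0000)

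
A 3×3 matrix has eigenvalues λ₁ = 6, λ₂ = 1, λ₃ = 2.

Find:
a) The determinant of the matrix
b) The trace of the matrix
det = 12, trace = 9

Two standard eigenvalue identities:
- det(A) equals the product of the eigenvalues (counted with multiplicity).
- trace(A) equals the sum of the eigenvalues.
det(A) = (6)*(1)*(2) = 12.
trace(A) = 6 + 1 + 2 = 9.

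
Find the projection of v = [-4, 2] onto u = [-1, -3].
[1/5, 3/5]

The projection of v onto u is proj_u(v) = ((v·u) / (u·u)) · u.
v·u = (-4)*(-1) + (2)*(-3) = -2.
u·u = (-1)*(-1) + (-3)*(-3) = 10.
coefficient = -2 / 10 = -1/5.
proj_u(v) = -1/5 · [-1, -3] = [1/5, 3/5].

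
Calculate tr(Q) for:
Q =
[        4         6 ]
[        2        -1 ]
tr(Q) = 4 - 1 = 3

The trace of a square matrix is the sum of its diagonal entries.
Diagonal entries of Q: Q[0][0] = 4, Q[1][1] = -1.
tr(Q) = 4 - 1 = 3.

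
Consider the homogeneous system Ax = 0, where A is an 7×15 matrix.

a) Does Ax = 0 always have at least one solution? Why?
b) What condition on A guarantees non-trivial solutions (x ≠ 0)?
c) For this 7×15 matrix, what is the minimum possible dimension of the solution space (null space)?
a) Yes, x = 0 is always a solution. b) When A has linearly dependent columns (rank < n). c) Minimum nullity = 8.

a) x = 0 satisfies A·0 = 0, so the zero vector is always a solution.
b) Non-trivial solutions exist iff the columns of A are linearly dependent, equivalently rank(A) < n (the number of columns).
c) By rank-nullity, rank(A) + nullity(A) = n = 15. Since A has only 7 rows, rank(A) ≤ 7, so nullity(A) ≥ 15 - 7 = 8.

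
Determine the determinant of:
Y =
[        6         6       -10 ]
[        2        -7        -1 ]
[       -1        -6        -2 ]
det(Y) = 268

Expand along row 0 (cofactor expansion): det(Y) = a*(e*i - f*h) - b*(d*i - f*g) + c*(d*h - e*g), where the 3×3 is [[a, b, c], [d, e, f], [g, h, i]].
Minor M_00 = (-7)*(-2) - (-1)*(-6) = 14 - 6 = 8.
Minor M_01 = (2)*(-2) - (-1)*(-1) = -4 - 1 = -5.
Minor M_02 = (2)*(-6) - (-7)*(-1) = -12 - 7 = -19.
det(Y) = (6)*(8) - (6)*(-5) + (-10)*(-19) = 48 + 30 + 190 = 268.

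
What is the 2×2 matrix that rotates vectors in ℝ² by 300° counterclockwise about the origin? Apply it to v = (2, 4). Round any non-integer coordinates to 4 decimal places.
R = [[1/2, √3/2], [-√3/2, 1/2]]; R·v = (4.4641, 0.2679)

A counterclockwise rotation by angle θ in ℝ² has matrix R(θ) = [[cos θ, -sin θ], [sin θ, cos θ]].
For θ = 300°: cos θ = 1/2, sin θ = -√3/2.
R(300°) = [[1/2, √3/2], [-√3/2, 1/2]].
R·v = [1/2·2 + (√3/2)·4, -√3/2·2 + 1/2·4] = (4.4641, 0.2679).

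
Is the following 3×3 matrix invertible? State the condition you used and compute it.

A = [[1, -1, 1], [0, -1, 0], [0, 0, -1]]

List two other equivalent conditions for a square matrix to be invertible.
Yes, invertible; det(A) = 1 ≠ 0. Equivalent conditions: rank(A) = 3; Ax = 0 has only the trivial solution; 0 is not an eigenvalue; the columns of A are linearly independent.

To check invertibility, compute det(A).
The given matrix is triangular, so det(A) equals the product of its diagonal entries = 1 ≠ 0.
Since det(A) ≠ 0, A is invertible.
Equivalent conditions for a square matrix A to be invertible:
- rank(A) = 3 (full rank).
- The homogeneous system Ax = 0 has only the trivial solution x = 0.
- 0 is not an eigenvalue of A.
- The columns (equivalently rows) of A are linearly independent.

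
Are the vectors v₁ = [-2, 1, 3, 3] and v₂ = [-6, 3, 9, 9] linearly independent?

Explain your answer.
No, linearly dependent (v₂ = 3·v₁)

Check whether there is a scalar k with v₂ = k·v₁.
Comparing components, k = 3 satisfies 3·[-2, 1, 3, 3] = [-6, 3, 9, 9].
Since v₂ is a scalar multiple of v₁, the two vectors are linearly dependent.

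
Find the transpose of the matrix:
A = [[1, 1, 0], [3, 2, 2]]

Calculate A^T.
[[1, 3], [1, 2], [0, 2]]

The transpose sends entry (i,j) to (j,i); rows become columns.
Row 0 of A: [1, 1, 0] -> column 0 of A^T.
Row 1 of A: [3, 2, 2] -> column 1 of A^T.
A^T = [[1, 3], [1, 2], [0, 2]]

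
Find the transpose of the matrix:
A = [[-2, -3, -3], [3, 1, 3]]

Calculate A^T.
[[-2, 3], [-3, 1], [-3, 3]]

The transpose sends entry (i,j) to (j,i); rows become columns.
Row 0 of A: [-2, -3, -3] -> column 0 of A^T.
Row 1 of A: [3, 1, 3] -> column 1 of A^T.
A^T = [[-2, 3], [-3, 1], [-3, 3]]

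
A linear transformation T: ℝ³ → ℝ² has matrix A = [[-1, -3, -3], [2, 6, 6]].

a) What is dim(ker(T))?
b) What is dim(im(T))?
dim(ker) = 2, dim(im) = 1

Observe that row 2 = -2 × row 1 (so the rows are linearly dependent).
Thus rank(A) = 1 (only one linearly independent row).
dim(im(T)) = rank(A) = 1.
By the rank-nullity theorem applied to T: ℝ³ → ℝ², rank(A) + nullity(A) = 3 (the domain dimension), so dim(ker(T)) = 3 - 1 = 2.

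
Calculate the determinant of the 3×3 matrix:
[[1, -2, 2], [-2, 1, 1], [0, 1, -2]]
1

Expansion along first row:
det = 1·det([[1,1],[1,-2]]) - -2·det([[-2,1],[0,-2]]) + 2·det([[-2,1],[0,1]])
    = 1·(1·-2 - 1·1) - -2·(-2·-2 - 1·0) + 2·(-2·1 - 1·0)
    = 1·-3 - -2·4 + 2·-2
    = -3 + 8 + -4 = 1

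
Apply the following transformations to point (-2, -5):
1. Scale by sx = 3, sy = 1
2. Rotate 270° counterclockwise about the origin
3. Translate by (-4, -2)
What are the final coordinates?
(-9, 4)

Step 1: Scale → (-6, -5)
Step 2: Rotate 270° → (-5, 6)
Step 3: Translate → (-9, 4)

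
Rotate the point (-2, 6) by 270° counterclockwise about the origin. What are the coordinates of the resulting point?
(6, 2)

Rotation matrix R(θ) = [[cos θ, -sin θ], [sin θ, cos θ]]; for θ = 270°:
R = [[0, 1], [-1, 0]]
Result: R × [-2, 6]ᵀ = [0·-2 + (1)·6, -1·-2 + (0)·6]ᵀ = (6, 2)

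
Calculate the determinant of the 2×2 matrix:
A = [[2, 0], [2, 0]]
0

For A = [[a, b], [c, d]], det(A) = a*d - b*c.
det(A) = (2)*(0) - (0)*(2) = 0 - 0 = 0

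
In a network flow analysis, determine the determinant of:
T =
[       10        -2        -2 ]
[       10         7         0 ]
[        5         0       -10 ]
det(T) = -830

Expand along row 0 (cofactor expansion): det(T) = a*(e*i - f*h) - b*(d*i - f*g) + c*(d*h - e*g), where the 3×3 is [[a, b, c], [d, e, f], [g, h, i]].
Minor M_00 = (7)*(-10) - (0)*(0) = -70 - 0 = -70.
Minor M_01 = (10)*(-10) - (0)*(5) = -100 - 0 = -100.
Minor M_02 = (10)*(0) - (7)*(5) = 0 - 35 = -35.
det(T) = (10)*(-70) - (-2)*(-100) + (-2)*(-35) = -700 - 200 + 70 = -830.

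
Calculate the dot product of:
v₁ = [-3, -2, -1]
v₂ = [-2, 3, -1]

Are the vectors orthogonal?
1, No

The dot product is the sum of products of corresponding components.
v₁·v₂ = (-3)*(-2) + (-2)*(3) + (-1)*(-1) = 6 - 6 + 1 = 1.
Two vectors are orthogonal iff their dot product is 0; here the dot product is 1, so the vectors are not orthogonal.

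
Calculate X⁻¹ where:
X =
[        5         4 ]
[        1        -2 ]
det(X) = -14
X⁻¹ =
[      1/7       2/7 ]
[     1/14     -5/14 ]

For a 2×2 matrix X = [[a, b], [c, d]] with det(X) ≠ 0, X⁻¹ = (1/det(X)) * [[d, -b], [-c, a]].
det(X) = (5)*(-2) - (4)*(1) = -10 - 4 = -14.
X⁻¹ = (1/-14) * [[-2, -4], [-1, 5]].
Dividing each entry by -14 and reducing:
X⁻¹ =
[      1/7       2/7 ]
[     1/14     -5/14 ]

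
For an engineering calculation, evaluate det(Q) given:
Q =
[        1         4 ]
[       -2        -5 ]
det(Q) = 3

For a 2×2 matrix [[a, b], [c, d]], det = a*d - b*c.
det(Q) = (1)*(-5) - (4)*(-2) = -5 + 8 = 3.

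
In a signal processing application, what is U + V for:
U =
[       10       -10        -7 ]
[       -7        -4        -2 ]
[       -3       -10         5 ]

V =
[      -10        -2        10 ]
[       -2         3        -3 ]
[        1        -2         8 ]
U + V =
[        0       -12         3 ]
[       -9        -1        -5 ]
[       -2       -12        13 ]

Matrix addition is elementwise: (U+V)[i][j] = U[i][j] + V[i][j].
  (U+V)[0][0] = (10) + (-10) = 0
  (U+V)[0][1] = (-10) + (-2) = -12
  (U+V)[0][2] = (-7) + (10) = 3
  (U+V)[1][0] = (-7) + (-2) = -9
  (U+V)[1][1] = (-4) + (3) = -1
  (U+V)[1][2] = (-2) + (-3) = -5
  (U+V)[2][0] = (-3) + (1) = -2
  (U+V)[2][1] = (-10) + (-2) = -12
  (U+V)[2][2] = (5) + (8) = 13
U + V =
[        0       -12         3 ]
[       -9        -1        -5 ]
[       -2       -12        13 ]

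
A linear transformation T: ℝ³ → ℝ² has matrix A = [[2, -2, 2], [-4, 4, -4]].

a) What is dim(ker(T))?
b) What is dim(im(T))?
dim(ker) = 2, dim(im) = 1

Observe that row 2 = -2 × row 1 (so the rows are linearly dependent).
Thus rank(A) = 1 (only one linearly independent row).
dim(im(T)) = rank(A) = 1.
By the rank-nullity theorem applied to T: ℝ³ → ℝ², rank(A) + nullity(A) = 3 (the domain dimension), so dim(ker(T)) = 3 - 1 = 2.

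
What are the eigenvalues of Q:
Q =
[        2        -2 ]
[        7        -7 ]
λ = -5, 0

Solve det(Q - λI) = 0. For a 2×2 matrix the characteristic equation is λ² - (trace)λ + det = 0.
trace(Q) = a + d = 2 - 7 = -5.
det(Q) = a*d - b*c = (2)*(-7) - (-2)*(7) = -14 + 14 = 0.
Characteristic equation: λ² - (-5)λ + (0) = 0.
Discriminant = (-5)² - 4*(0) = 25 - 0 = 25.
λ = (-5 ± √25) / 2 = (-5 ± 5) / 2 = -5, 0.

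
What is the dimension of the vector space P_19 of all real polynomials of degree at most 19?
Dimension = 20

A polynomial of degree at most 19 can be written as a₀ + a₁x + a₂x² + … + a_19x^19, with 20 free coefficients a₀, …, a_19.
The set {1, x, x², …, x^19} is a basis: it spans P_19 (every such polynomial is a linear combination of these) and is linearly independent (a polynomial is zero iff all its coefficients are zero).
Therefore dim(P_19) = 19 + 1 = 20.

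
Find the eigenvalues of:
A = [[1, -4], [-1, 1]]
λ = -1, 3

Solve det(A - λI) = 0. For a 2×2 matrix this is λ² - (trace)λ + det = 0.
trace(A) = 1 + 1 = 2.
det(A) = (1)*(1) - (-4)*(-1) = 1 - 4 = -3.
Characteristic equation: λ² - (2)λ + (-3) = 0.
Discriminant: (2)² - 4*(-3) = 4 + 12 = 16.
Roots: λ = (2 ± √16) / 2 = -1, 3.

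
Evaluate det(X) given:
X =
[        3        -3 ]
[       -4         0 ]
det(X) = -12

For a 2×2 matrix [[a, b], [c, d]], det = a*d - b*c.
det(X) = (3)*(0) - (-3)*(-4) = 0 - 12 = -12.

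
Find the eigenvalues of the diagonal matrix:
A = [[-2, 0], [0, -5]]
λ₁ = -2, λ₂ = -5

The characteristic polynomial of A is det(A - λI) = (-2 - λ)(-5 - λ) = 0.
The roots are λ = -2 and λ = -5, so the eigenvalues are the diagonal entries.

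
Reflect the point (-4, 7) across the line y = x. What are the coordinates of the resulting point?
(7, -4)

Reflection across line y = x: (-4, 7) → (7, -4)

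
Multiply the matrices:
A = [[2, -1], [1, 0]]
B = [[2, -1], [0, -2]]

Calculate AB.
[[4, 0], [2, -1]]

Each entry (i,j) of AB = sum over k of A[i][k]*B[k][j].
(AB)[0][0] = (2)*(2) + (-1)*(0) = 4
(AB)[0][1] = (2)*(-1) + (-1)*(-2) = 0
(AB)[1][0] = (1)*(2) + (0)*(0) = 2
(AB)[1][1] = (1)*(-1) + (0)*(-2) = -1
AB = [[4, 0], [2, -1]]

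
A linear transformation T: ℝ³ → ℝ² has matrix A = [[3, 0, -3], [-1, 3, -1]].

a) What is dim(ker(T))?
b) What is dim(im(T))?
dim(ker) = 1, dim(im) = 2

The two rows are not scalar multiples of one another (no single k satisfies row 2 = k × row 1), so they are linearly independent.
Thus rank(A) = 2.
dim(im(T)) = rank(A) = 2.
By the rank-nullity theorem applied to T: ℝ³ → ℝ², rank(A) + nullity(A) = 3 (the domain dimension), so dim(ker(T)) = 3 - 2 = 1.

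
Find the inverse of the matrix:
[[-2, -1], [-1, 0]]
[[0, -1], [-1, 2]]

For [[a,b],[c,d]], inverse = (1/det)·[[d,-b],[-c,a]]
det = -2·0 - -1·-1 = -1
Inverse = (1/-1)·[[0, 1], [1, -2]]
        = [[0, -1], [-1, 2]]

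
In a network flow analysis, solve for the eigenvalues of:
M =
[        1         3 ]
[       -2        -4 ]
λ = -2, -1

Solve det(M - λI) = 0. For a 2×2 matrix the characteristic equation is λ² - (trace)λ + det = 0.
trace(M) = a + d = 1 - 4 = -3.
det(M) = a*d - b*c = (1)*(-4) - (3)*(-2) = -4 + 6 = 2.
Characteristic equation: λ² - (-3)λ + (2) = 0.
Discriminant = (-3)² - 4*(2) = 9 - 8 = 1.
λ = (-3 ± √1) / 2 = (-3 ± 1) / 2 = -2, -1.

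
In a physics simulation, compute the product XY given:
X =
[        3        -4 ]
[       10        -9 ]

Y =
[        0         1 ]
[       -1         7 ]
XY =
[        4       -25 ]
[        9       -53 ]

Matrix multiplication: (XY)[i][j] = sum over k of X[i][k] * Y[k][j].
  (XY)[0][0] = (3)*(0) + (-4)*(-1) = 4
  (XY)[0][1] = (3)*(1) + (-4)*(7) = -25
  (XY)[1][0] = (10)*(0) + (-9)*(-1) = 9
  (XY)[1][1] = (10)*(1) + (-9)*(7) = -53
XY =
[        4       -25 ]
[        9       -53 ]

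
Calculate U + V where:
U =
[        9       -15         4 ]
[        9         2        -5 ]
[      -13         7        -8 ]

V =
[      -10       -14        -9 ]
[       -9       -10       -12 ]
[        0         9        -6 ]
U + V =
[       -1       -29        -5 ]
[        0        -8       -17 ]
[      -13        16       -14 ]

Matrix addition is elementwise: (U+V)[i][j] = U[i][j] + V[i][j].
  (U+V)[0][0] = (9) + (-10) = -1
  (U+V)[0][1] = (-15) + (-14) = -29
  (U+V)[0][2] = (4) + (-9) = -5
  (U+V)[1][0] = (9) + (-9) = 0
  (U+V)[1][1] = (2) + (-10) = -8
  (U+V)[1][2] = (-5) + (-12) = -17
  (U+V)[2][0] = (-13) + (0) = -13
  (U+V)[2][1] = (7) + (9) = 16
  (U+V)[2][2] = (-8) + (-6) = -14
U + V =
[       -1       -29        -5 ]
[        0        -8       -17 ]
[      -13        16       -14 ]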